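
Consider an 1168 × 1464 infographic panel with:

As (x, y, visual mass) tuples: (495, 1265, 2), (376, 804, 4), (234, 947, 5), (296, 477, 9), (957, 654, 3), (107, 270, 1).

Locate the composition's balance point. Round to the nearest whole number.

(388, 709)

Total weight = 2 + 4 + 5 + 9 + 3 + 1 = 24.
x-moment: 2·495 + 4·376 + 5·234 + 9·296 + 3·957 + 1·107 = 9306; centroid 9306/24 ≈ 387.75.
y-moment: 2·1265 + 4·804 + 5·947 + 9·477 + 3·654 + 1·270 = 17006; centroid 17006/24 ≈ 708.58.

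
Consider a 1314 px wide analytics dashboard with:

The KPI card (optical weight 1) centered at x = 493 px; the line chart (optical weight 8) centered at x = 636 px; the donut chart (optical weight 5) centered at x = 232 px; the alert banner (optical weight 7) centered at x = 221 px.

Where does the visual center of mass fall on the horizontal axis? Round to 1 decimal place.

x ≈ 394.7

Weights sum to 1 + 8 + 5 + 7 = 21.
x: (1·493 + 8·636 + 5·232 + 7·221) / 21 = 8288 / 21 ≈ 394.67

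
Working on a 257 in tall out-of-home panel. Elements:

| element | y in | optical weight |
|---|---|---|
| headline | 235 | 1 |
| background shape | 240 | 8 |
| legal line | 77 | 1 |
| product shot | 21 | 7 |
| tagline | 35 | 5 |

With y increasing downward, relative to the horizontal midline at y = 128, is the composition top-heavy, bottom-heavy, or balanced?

top-heavy

Total weight = 1 + 8 + 1 + 7 + 5 = 22.
y: (1·235 + 8·240 + 1·77 + 7·21 + 5·35) / 22 = 2554 / 22 ≈ 116.09
Since 116.1 is above (smaller y than) 128, the composition reads top-heavy.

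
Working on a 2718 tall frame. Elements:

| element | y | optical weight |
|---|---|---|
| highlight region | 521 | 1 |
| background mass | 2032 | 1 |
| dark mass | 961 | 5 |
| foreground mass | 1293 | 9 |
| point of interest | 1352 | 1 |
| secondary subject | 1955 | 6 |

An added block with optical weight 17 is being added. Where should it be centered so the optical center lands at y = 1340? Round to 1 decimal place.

With the added block, Σw becomes 1 + 1 + 5 + 9 + 1 + 6 + 17 = 40.
y: need Σw·y = 40·1340 = 53600. Existing = 1·521 + 1·2032 + 5·961 + 9·1293 + 1·1352 + 6·1955 = 32077. Remainder 21523 / 17 ≈ 1266.06.

y ≈ 1266.1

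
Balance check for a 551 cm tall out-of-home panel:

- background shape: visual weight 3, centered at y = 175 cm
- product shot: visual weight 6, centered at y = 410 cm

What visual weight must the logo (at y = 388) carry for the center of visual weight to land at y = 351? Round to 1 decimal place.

w ≈ 4.7

Existing Σw = 9 (3 + 6); existing moment 3·175 + 6·410 = 2985.
Set Σw·y/Σw = 351: (2985 + 388w) = 351·(9 + w).
So w = (351·9 − 2985)/(388 − 351) = 174/37 ≈ 4.70.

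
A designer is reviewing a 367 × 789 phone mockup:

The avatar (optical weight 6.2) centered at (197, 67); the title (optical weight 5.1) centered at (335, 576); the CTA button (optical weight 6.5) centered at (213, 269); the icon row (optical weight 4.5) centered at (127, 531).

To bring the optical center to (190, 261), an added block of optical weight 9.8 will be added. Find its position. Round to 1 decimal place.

(123.8, 90.5)

With the added block, Σw becomes 6.2 + 5.1 + 6.5 + 4.5 + 9.8 = 32.1.
x: target moment 32.1×190 = 6099.0; current 6.2·197 + 5.1·335 + 6.5·213 + 4.5·127 = 4885.9; the added block supplies 1213.1, so x = 1213.1/9.8 ≈ 123.79.
y: target moment 32.1×261 = 8378.1; current 6.2·67 + 5.1·576 + 6.5·269 + 4.5·531 = 7491.0; the added block supplies 887.1, so y = 887.1/9.8 ≈ 90.52.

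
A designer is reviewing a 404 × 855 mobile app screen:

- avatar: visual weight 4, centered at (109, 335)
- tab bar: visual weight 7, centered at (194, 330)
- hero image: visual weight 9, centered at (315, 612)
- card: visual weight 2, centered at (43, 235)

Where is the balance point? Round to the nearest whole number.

Weights sum to 4 + 7 + 9 + 2 = 22.
Σw·x = 4·109 + 7·194 + 9·315 + 2·43 = 4715, so x̄ = 4715/22 ≈ 214.32.
Σw·y = 4·335 + 7·330 + 9·612 + 2·235 = 9628, so ȳ = 9628/22 ≈ 437.64.

(214, 438)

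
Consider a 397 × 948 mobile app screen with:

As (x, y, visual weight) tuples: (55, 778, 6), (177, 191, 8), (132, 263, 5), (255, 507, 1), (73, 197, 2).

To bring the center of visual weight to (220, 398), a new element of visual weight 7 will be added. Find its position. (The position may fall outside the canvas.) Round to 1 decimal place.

After adding the new element, total weight = 6 + 8 + 5 + 1 + 2 + 7 = 29.
x: target moment 29×220 = 6380; current 6·55 + 8·177 + 5·132 + 1·255 + 2·73 = 2807; the new element supplies 3573, so x = 3573/7 ≈ 510.43.
y: target moment 29×398 = 11542; current 6·778 + 8·191 + 5·263 + 1·507 + 2·197 = 8412; the new element supplies 3130, so y = 3130/7 ≈ 447.14.

(510.4, 447.1)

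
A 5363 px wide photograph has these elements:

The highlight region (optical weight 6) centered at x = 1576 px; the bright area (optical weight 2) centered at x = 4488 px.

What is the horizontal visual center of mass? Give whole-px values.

x ≈ 2304

Weights sum to 6 + 2 = 8.
x-moment: 6·1576 + 2·4488 = 18432; centroid 18432/8 ≈ 2304.00.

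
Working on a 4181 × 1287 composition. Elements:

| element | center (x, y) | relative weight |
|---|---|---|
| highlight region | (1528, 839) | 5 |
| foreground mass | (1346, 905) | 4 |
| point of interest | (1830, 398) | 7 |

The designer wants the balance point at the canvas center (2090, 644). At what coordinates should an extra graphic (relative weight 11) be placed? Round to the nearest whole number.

(2781, 617)

After adding the extra graphic, total weight = 5 + 4 + 7 + 11 = 27.
Along x: (25834 + 11·x) / 27 = 2090 (existing moment 5·1528 + 4·1346 + 7·1830 = 25834) ⇒ x = (56430 − 25834) / 11 ≈ 2781.45.
Along y: (10601 + 11·y) / 27 = 644 (existing moment 5·839 + 4·905 + 7·398 = 10601) ⇒ y = (17388 − 10601) / 11 ≈ 617.00.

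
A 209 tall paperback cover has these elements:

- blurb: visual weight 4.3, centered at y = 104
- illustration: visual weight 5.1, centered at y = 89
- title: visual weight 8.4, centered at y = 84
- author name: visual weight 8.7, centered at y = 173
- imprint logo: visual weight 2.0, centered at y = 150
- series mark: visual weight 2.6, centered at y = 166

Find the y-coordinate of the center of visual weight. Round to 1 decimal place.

Total weight = 4.3 + 5.1 + 8.4 + 8.7 + 2.0 + 2.6 = 31.1.
y: (4.3·104 + 5.1·89 + 8.4·84 + 8.7·173 + 2.0·150 + 2.6·166) / 31.1 = 3843.4 / 31.1 ≈ 123.58

y ≈ 123.6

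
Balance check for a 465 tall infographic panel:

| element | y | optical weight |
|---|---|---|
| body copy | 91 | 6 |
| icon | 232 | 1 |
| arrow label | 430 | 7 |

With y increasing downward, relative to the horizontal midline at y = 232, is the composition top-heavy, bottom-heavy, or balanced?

Σw = 6 + 1 + 7 = 14.
Σw·y = 6·91 + 1·232 + 7·430 = 3788, so ȳ = 3788/14 ≈ 270.57.
270.6 vs midline 232 → bottom-heavy.

bottom-heavy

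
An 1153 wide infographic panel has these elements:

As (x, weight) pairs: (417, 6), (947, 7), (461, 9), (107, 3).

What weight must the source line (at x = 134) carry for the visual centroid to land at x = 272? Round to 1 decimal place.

w ≈ 49.3

Fixed elements: Σw = 6 + 7 + 9 + 3 = 25, Σw·x = 6·417 + 7·947 + 9·461 + 3·107 = 13601.
Set Σw·x/Σw = 272: (13601 + 134w) = 272·(25 + w).
Rearranging, w·(134 − 272) = 272·25 − 13601 = -6801, so w ≈ -6801/-138 = 49.28.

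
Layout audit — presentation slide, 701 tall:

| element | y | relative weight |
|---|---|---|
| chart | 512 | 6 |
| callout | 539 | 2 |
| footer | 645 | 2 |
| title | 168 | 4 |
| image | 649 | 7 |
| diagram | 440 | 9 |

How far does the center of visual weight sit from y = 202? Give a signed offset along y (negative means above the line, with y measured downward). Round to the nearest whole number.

Weights sum to 6 + 2 + 2 + 4 + 7 + 9 = 30.
y: moment 14615 / weight 30 ≈ 487.17
Difference: 487.17 − 202 ≈ 285.17.

≈ 285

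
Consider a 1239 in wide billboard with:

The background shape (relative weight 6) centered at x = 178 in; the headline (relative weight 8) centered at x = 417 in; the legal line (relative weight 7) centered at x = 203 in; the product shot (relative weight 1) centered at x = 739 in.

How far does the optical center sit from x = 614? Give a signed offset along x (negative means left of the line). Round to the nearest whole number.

≈ -316 in

Total weight = 6 + 8 + 7 + 1 = 22.
Σw·x = 6·178 + 8·417 + 7·203 + 1·739 = 6564, so x̄ = 6564/22 ≈ 298.36.
Against x = 614, that's 298.36 − 614 = -315.64.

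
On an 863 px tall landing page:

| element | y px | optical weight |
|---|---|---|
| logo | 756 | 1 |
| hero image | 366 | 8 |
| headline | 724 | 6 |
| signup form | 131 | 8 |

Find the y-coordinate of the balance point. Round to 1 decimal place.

y ≈ 394.6

Σw = 1 + 8 + 6 + 8 = 23.
Σw·y = 1·756 + 8·366 + 6·724 + 8·131 = 9076, so ȳ = 9076/23 ≈ 394.61.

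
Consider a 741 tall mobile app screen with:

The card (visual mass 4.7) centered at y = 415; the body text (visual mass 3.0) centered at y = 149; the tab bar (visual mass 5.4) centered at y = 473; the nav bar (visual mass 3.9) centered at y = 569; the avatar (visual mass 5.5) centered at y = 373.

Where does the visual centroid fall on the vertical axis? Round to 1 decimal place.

y ≈ 409.9

Total weight = 4.7 + 3.0 + 5.4 + 3.9 + 5.5 = 22.5.
y: (4.7·415 + 3.0·149 + 5.4·473 + 3.9·569 + 5.5·373) / 22.5 = 9222.3 / 22.5 ≈ 409.88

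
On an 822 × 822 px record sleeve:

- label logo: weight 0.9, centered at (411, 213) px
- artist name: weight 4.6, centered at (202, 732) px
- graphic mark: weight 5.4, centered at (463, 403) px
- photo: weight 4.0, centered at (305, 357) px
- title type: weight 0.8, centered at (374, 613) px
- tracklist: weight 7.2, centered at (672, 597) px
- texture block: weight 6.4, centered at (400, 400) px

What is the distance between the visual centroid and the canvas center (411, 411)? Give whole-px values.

Σw = 0.9 + 4.6 + 5.4 + 4.0 + 0.8 + 7.2 + 6.4 = 29.3.
Σw·x = 12716.9; x̄ = 12716.9/29.3 ≈ 434.02.
y: moment 14511.9 / weight 29.3 ≈ 495.29
Relative to (411, 411): Δ = (23.02, 84.29); |Δ| = √(23.02² + 84.29²) ≈ 87.37.

≈ 87 px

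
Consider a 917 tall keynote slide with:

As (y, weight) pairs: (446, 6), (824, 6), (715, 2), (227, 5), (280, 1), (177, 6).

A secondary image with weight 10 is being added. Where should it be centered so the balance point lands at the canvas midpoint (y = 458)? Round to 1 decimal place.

New total weight: (6 + 6 + 2 + 5 + 1 + 6) + 10 = 36.
y: need Σw·y = 36·458 = 16488. Existing = 6·446 + 6·824 + 2·715 + 5·227 + 1·280 + 6·177 = 11527. Remainder 4961 / 10 ≈ 496.10.

y ≈ 496.1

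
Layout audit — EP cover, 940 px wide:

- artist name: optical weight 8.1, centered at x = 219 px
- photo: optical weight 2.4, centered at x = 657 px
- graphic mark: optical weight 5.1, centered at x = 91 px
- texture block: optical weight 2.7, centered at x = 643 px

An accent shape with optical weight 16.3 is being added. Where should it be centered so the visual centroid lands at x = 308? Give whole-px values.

x ≈ 313

New total weight: (8.1 + 2.4 + 5.1 + 2.7) + 16.3 = 34.6.
x: target moment 34.6×308 = 10656.8; current 8.1·219 + 2.4·657 + 5.1·91 + 2.7·643 = 5550.9; the accent shape supplies 5105.9, so x = 5105.9/16.3 ≈ 313.25.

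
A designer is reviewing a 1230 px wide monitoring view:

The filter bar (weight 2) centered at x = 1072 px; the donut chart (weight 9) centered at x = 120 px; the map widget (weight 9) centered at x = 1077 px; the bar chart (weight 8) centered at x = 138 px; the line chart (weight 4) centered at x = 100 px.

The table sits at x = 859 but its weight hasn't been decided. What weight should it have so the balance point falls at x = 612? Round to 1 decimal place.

Known weights sum to 2 + 9 + 9 + 8 + 4 = 32; their moment is 2·1072 + 9·120 + 9·1077 + 8·138 + 4·100 = 14421.
Set Σw·x/Σw = 612: (14421 + 859w) = 612·(32 + w).
So w = (612·32 − 14421)/(859 − 612) = 5163/247 ≈ 20.90.

w ≈ 20.9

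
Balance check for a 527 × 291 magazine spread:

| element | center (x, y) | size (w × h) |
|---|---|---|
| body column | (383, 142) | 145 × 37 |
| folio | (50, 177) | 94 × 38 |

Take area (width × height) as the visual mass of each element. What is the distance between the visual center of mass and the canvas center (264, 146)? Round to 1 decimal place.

≈ 17.3

Areas: body column 145·37 = 5365, folio 94·38 = 3572. Total weight = 8937.
x: (5365·383 + 3572·50) / 8937 = 2233395 / 8937 ≈ 249.90
y: (5365·142 + 3572·177) / 8937 = 1394074 / 8937 ≈ 155.99
Offset from (264, 146): Δx ≈ -14.10, Δy ≈ 9.99; distance = √(Δx² + Δy²) ≈ 17.28.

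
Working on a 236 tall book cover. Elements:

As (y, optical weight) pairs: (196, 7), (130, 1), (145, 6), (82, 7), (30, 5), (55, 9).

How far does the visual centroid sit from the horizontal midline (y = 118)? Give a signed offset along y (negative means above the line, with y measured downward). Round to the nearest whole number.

≈ -15

Total weight = 7 + 1 + 6 + 7 + 5 + 9 = 35.
y: moment 3591 / weight 35 ≈ 102.60
Offset from y = 118: 102.60 − 118 ≈ -15.40.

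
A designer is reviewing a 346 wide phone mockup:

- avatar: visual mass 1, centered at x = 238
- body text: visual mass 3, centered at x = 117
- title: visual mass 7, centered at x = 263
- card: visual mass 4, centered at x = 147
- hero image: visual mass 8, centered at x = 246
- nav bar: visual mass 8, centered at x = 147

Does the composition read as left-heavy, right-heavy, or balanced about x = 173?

right-heavy

Weights sum to 1 + 3 + 7 + 4 + 8 + 8 = 31.
x-moment: 1·238 + 3·117 + 7·263 + 4·147 + 8·246 + 8·147 = 6162; centroid 6162/31 ≈ 198.77.
Since 198.8 is right of 173, the composition reads right-heavy.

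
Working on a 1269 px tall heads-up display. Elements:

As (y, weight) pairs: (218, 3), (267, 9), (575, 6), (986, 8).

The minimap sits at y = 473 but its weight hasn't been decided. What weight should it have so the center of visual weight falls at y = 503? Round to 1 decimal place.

Existing Σw = 26 (3 + 9 + 6 + 8); existing moment 3·218 + 9·267 + 6·575 + 8·986 = 14395.
Set Σw·y/Σw = 503: (14395 + 473w) = 503·(26 + w).
Solving: w = (503·26 − 14395) / (473 − 503) = -1317 / -30 ≈ 43.90.

w ≈ 43.9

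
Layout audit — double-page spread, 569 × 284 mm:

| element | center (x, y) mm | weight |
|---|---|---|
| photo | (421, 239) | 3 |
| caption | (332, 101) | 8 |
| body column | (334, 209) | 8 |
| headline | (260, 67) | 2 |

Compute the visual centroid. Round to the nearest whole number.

Total weight = 3 + 8 + 8 + 2 = 21.
Σw·x = 3·421 + 8·332 + 8·334 + 2·260 = 7111, so x̄ = 7111/21 ≈ 338.62.
Σw·y = 3·239 + 8·101 + 8·209 + 2·67 = 3331, so ȳ = 3331/21 ≈ 158.62.

(339, 159)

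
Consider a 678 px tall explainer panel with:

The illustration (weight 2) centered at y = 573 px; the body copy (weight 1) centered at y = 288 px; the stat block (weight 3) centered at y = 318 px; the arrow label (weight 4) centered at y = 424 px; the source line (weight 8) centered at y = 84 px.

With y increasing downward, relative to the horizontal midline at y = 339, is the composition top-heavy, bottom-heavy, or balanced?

top-heavy

Total weight = 2 + 1 + 3 + 4 + 8 = 18.
y: (2·573 + 1·288 + 3·318 + 4·424 + 8·84) / 18 = 4756 / 18 ≈ 264.22
Since 264.2 is above (smaller y than) 339, the composition reads top-heavy.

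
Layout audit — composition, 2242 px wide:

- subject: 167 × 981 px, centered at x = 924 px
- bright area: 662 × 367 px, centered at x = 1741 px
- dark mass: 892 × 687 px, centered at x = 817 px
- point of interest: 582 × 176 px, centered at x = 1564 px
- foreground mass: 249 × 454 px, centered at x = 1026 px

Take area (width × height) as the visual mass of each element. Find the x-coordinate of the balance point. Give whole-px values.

x ≈ 1094

Areas → weights: subject 167·981 = 163827, bright area 662·367 = 242954, dark mass 892·687 = 612804, point of interest 582·176 = 102432, foreground mass 249·454 = 113046; Σw = 1235063.
x: (163827·924 + 242954·1741 + 612804·817 + 102432·1564 + 113046·1026) / 1235063 = 1351208774 / 1235063 ≈ 1094.04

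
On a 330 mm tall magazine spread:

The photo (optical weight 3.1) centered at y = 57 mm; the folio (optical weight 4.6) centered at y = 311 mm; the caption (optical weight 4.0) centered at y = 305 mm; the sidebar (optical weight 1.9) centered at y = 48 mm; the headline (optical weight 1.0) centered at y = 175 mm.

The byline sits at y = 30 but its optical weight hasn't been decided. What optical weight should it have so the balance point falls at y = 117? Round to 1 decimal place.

Existing Σw = 14.6 (3.1 + 4.6 + 4.0 + 1.9 + 1.0); existing moment 3.1·57 + 4.6·311 + 4.0·305 + 1.9·48 + 1.0·175 = 3093.5.
Set Σw·y/Σw = 117: (3093.5 + 30w) = 117·(14.6 + w).
Rearranging, w·(30 − 117) = 117·14.6 − 3093.5 = -1385.3, so w ≈ -1385.3/-87 = 15.92.

w ≈ 15.9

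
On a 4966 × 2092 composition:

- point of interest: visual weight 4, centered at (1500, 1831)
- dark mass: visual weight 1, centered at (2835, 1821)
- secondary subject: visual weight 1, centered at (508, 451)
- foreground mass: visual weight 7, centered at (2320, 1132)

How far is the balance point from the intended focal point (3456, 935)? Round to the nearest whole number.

≈ 1544

Weights sum to 4 + 1 + 1 + 7 = 13.
x: (4·1500 + 1·2835 + 1·508 + 7·2320) / 13 = 25583 / 13 ≈ 1967.92
y: (4·1831 + 1·1821 + 1·451 + 7·1132) / 13 = 17520 / 13 ≈ 1347.69
Offset from (3456, 935): Δx ≈ -1488.08, Δy ≈ 412.69; distance = √(Δx² + Δy²) ≈ 1544.24.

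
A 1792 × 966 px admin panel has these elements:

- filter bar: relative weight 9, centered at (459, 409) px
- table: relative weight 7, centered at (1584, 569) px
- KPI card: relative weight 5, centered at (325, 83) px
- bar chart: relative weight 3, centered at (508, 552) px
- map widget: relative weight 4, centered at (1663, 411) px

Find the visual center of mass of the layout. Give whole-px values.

Weights sum to 9 + 7 + 5 + 3 + 4 = 28.
Σw·x = 9·459 + 7·1584 + 5·325 + 3·508 + 4·1663 = 25020, so x̄ = 25020/28 ≈ 893.57.
Σw·y = 9·409 + 7·569 + 5·83 + 3·552 + 4·411 = 11379, so ȳ = 11379/28 ≈ 406.39.

(894, 406)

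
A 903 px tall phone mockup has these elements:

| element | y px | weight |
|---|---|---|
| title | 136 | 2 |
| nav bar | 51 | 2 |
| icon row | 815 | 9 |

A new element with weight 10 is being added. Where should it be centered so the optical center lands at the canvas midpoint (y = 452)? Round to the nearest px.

y ≈ 269

New total weight: (2 + 2 + 9) + 10 = 23.
y: need Σw·y = 23·452 = 10396. Existing = 2·136 + 2·51 + 9·815 = 7709. Remainder 2687 / 10 ≈ 268.70.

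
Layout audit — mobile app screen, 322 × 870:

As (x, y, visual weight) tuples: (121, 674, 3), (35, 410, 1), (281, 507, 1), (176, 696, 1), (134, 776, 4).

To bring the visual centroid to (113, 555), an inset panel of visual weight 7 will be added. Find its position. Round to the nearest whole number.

With the inset panel, Σw becomes 3 + 1 + 1 + 1 + 4 + 7 = 17.
Along x: (1391 + 7·x) / 17 = 113 (existing moment 3·121 + 1·35 + 1·281 + 1·176 + 4·134 = 1391) ⇒ x = (1921 − 1391) / 7 ≈ 75.71.
Along y: (6739 + 7·y) / 17 = 555 (existing moment 3·674 + 1·410 + 1·507 + 1·696 + 4·776 = 6739) ⇒ y = (9435 − 6739) / 7 ≈ 385.14.

(76, 385)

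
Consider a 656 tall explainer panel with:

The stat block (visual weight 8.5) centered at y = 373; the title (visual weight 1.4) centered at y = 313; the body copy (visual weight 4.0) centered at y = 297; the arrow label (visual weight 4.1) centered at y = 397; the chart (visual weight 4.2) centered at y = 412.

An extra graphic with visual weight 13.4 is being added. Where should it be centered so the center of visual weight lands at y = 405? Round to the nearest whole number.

New total weight: (8.5 + 1.4 + 4.0 + 4.1 + 4.2) + 13.4 = 35.6.
y: target moment 35.6×405 = 14418.0; current 8.5·373 + 1.4·313 + 4.0·297 + 4.1·397 + 4.2·412 = 8154.8; the extra graphic supplies 6263.2, so y = 6263.2/13.4 ≈ 467.40.

y ≈ 467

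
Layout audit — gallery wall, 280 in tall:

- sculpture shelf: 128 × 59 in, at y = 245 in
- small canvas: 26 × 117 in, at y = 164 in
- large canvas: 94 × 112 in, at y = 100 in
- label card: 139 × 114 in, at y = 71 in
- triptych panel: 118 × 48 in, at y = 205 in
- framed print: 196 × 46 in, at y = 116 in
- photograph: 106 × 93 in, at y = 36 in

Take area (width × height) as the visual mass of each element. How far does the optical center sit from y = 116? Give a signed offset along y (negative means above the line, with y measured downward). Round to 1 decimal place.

Areas → weights: sculpture shelf 128·59 = 7552, small canvas 26·117 = 3042, large canvas 94·112 = 10528, label card 139·114 = 15846, triptych panel 118·48 = 5664, framed print 196·46 = 9016, photograph 106·93 = 9858; Σw = 61506.
y: moment 7088858 / weight 61506 ≈ 115.25
Difference: 115.25 − 116 ≈ -0.75.

≈ -0.7 in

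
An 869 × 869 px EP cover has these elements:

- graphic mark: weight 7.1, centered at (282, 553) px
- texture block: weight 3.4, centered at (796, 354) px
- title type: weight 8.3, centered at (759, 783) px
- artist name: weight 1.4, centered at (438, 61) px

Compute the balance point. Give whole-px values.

(575, 580)

Total weight = 7.1 + 3.4 + 8.3 + 1.4 = 20.2.
Σw·x = 7.1·282 + 3.4·796 + 8.3·759 + 1.4·438 = 11621.5, so x̄ = 11621.5/20.2 ≈ 575.32.
Σw·y = 7.1·553 + 3.4·354 + 8.3·783 + 1.4·61 = 11714.2, so ȳ = 11714.2/20.2 ≈ 579.91.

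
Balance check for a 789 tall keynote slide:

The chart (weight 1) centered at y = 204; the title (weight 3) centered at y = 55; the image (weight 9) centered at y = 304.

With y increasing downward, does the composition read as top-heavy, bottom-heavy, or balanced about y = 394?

top-heavy

Weights sum to 1 + 3 + 9 = 13.
y: (1·204 + 3·55 + 9·304) / 13 = 3105 / 13 ≈ 238.85
238.8 lies above (smaller y than) the midline 394, so the layout is top-heavy.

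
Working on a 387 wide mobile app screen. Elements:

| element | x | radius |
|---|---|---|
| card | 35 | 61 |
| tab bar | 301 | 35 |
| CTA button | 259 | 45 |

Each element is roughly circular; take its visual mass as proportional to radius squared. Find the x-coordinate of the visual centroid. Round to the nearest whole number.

x ≈ 147

Weights ∝ r²: card 61² = 3721, tab bar 35² = 1225, CTA button 45² = 2025; Σw = 6971.
Σw·x = 3721·35 + 1225·301 + 2025·259 = 1023435, so x̄ = 1023435/6971 ≈ 146.81.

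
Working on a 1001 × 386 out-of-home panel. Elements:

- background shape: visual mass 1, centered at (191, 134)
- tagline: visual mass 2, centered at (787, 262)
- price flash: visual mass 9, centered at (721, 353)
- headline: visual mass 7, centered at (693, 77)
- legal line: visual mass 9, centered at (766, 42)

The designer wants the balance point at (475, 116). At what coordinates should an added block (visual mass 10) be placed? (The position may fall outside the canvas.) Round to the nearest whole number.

(-195, -34)

New total weight: (1 + 2 + 9 + 7 + 9) + 10 = 38.
Along x: (19999 + 10·x) / 38 = 475 (existing moment 1·191 + 2·787 + 9·721 + 7·693 + 9·766 = 19999) ⇒ x = (18050 − 19999) / 10 ≈ -194.90.
Along y: (4752 + 10·y) / 38 = 116 (existing moment 1·134 + 2·262 + 9·353 + 7·77 + 9·42 = 4752) ⇒ y = (4408 − 4752) / 10 ≈ -34.40.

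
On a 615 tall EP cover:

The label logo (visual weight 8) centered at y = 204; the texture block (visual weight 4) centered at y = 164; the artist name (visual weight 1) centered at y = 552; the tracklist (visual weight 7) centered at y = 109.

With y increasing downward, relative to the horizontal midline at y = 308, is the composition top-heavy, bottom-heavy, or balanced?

Total weight = 8 + 4 + 1 + 7 = 20.
Σw·y = 8·204 + 4·164 + 1·552 + 7·109 = 3603, so ȳ = 3603/20 ≈ 180.15.
180.2 lies above (smaller y than) the midline 308, so the layout is top-heavy.

top-heavy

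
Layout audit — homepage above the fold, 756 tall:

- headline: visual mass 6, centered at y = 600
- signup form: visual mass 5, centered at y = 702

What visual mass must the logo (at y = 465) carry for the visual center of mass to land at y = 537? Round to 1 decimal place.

w ≈ 16.7

Known weights sum to 6 + 5 = 11; their moment is 6·600 + 5·702 = 7110.
Balance at y = 537 requires (7110 + w·465) / (11 + w) = 537.
Solving: w = (537·11 − 7110) / (465 − 537) = -1203 / -72 ≈ 16.71.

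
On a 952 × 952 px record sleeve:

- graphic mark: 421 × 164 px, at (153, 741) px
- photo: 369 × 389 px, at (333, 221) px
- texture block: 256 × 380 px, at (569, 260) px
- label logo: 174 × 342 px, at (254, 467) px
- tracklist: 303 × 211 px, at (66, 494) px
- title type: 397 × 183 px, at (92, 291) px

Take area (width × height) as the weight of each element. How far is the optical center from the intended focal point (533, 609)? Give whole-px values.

Areas → weights: graphic mark 421·164 = 69044, photo 369·389 = 143541, texture block 256·380 = 97280, label logo 174·342 = 59508, tracklist 303·211 = 63933, title type 397·183 = 72651; Σw = 505957.
x: moment 139733707 / weight 505957 ≈ 276.18
y: moment 188691544 / weight 505957 ≈ 372.94
Relative to (533, 609): Δ = (-256.82, -236.06); |Δ| = √(-256.82² + -236.06²) ≈ 348.83.

≈ 349 px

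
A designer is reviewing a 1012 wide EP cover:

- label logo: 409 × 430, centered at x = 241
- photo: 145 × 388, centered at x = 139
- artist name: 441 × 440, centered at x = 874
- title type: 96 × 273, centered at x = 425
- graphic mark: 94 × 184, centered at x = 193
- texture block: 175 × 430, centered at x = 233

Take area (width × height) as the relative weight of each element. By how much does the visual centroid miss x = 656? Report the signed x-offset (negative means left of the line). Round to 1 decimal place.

Areas: label logo 409·430 = 175870, photo 145·388 = 56260, artist name 441·440 = 194040, title type 96·273 = 26208, graphic mark 94·184 = 17296, texture block 175·430 = 75250. Total weight = 544924.
x: moment 251805548 / weight 544924 ≈ 462.09
Difference: 462.09 − 656 ≈ -193.91.

≈ -193.9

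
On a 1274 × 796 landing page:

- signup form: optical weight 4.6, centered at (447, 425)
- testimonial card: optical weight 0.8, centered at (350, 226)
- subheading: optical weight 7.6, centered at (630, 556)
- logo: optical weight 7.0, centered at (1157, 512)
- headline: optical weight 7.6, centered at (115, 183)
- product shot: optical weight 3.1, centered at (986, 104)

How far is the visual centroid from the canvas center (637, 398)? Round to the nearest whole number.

≈ 22

Weights sum to 4.6 + 0.8 + 7.6 + 7.0 + 7.6 + 3.1 = 30.7.
Σw·x = 4.6·447 + 0.8·350 + 7.6·630 + 7.0·1157 + 7.6·115 + 3.1·986 = 19153.8, so x̄ = 19153.8/30.7 ≈ 623.90.
Σw·y = 4.6·425 + 0.8·226 + 7.6·556 + 7.0·512 + 7.6·183 + 3.1·104 = 11658.6, so ȳ = 11658.6/30.7 ≈ 379.76.
Relative to (637, 398): Δ = (-13.10, -18.24); |Δ| = √(-13.10² + -18.24²) ≈ 22.46.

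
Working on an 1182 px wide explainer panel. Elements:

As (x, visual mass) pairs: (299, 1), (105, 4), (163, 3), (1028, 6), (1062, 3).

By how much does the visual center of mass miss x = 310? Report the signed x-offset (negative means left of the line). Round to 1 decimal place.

Total weight = 1 + 4 + 3 + 6 + 3 = 17.
x: (1·299 + 4·105 + 3·163 + 6·1028 + 3·1062) / 17 = 10562 / 17 ≈ 621.29
Difference: 621.29 − 310 ≈ 311.29.

≈ 311.3 px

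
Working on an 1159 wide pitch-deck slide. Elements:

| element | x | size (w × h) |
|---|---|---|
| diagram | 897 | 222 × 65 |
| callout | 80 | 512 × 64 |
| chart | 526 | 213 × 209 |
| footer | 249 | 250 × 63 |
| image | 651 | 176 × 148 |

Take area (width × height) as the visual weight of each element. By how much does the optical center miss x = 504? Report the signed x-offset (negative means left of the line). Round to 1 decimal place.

Areas → weights: diagram 222·65 = 14430, callout 512·64 = 32768, chart 213·209 = 44517, footer 250·63 = 15750, image 176·148 = 26048; Σw = 133513.
Σw·x = 14430·897 + 32768·80 + 44517·526 + 15750·249 + 26048·651 = 59860090, so x̄ = 59860090/133513 ≈ 448.35.
Offset from x = 504: 448.35 − 504 ≈ -55.65.

≈ -55.7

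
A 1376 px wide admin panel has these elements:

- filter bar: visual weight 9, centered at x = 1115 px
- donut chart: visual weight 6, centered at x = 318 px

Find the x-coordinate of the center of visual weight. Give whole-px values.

x ≈ 796

Total weight = 9 + 6 = 15.
x-moment: 9·1115 + 6·318 = 11943; centroid 11943/15 ≈ 796.20.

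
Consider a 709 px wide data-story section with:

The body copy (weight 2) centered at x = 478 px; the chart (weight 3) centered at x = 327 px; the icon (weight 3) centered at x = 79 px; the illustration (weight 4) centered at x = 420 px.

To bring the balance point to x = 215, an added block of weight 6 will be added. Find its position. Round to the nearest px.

x ≈ 3

After adding the added block, total weight = 2 + 3 + 3 + 4 + 6 = 18.
Along x: (3854 + 6·x) / 18 = 215 (existing moment 2·478 + 3·327 + 3·79 + 4·420 = 3854) ⇒ x = (3870 − 3854) / 6 ≈ 2.67.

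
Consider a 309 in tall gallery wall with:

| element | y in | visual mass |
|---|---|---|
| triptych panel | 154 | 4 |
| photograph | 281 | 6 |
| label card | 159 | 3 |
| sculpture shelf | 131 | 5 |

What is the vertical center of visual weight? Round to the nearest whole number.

y ≈ 191

Weights sum to 4 + 6 + 3 + 5 = 18.
y: (4·154 + 6·281 + 3·159 + 5·131) / 18 = 3434 / 18 ≈ 190.78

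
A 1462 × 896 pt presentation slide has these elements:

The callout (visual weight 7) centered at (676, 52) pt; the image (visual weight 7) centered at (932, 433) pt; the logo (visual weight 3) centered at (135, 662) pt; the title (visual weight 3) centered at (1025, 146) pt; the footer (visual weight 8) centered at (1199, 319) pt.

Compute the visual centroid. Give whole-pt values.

(869, 299)

Σw = 7 + 7 + 3 + 3 + 8 = 28.
x: (7·676 + 7·932 + 3·135 + 3·1025 + 8·1199) / 28 = 24328 / 28 ≈ 868.86
y: (7·52 + 7·433 + 3·662 + 3·146 + 8·319) / 28 = 8371 / 28 ≈ 298.96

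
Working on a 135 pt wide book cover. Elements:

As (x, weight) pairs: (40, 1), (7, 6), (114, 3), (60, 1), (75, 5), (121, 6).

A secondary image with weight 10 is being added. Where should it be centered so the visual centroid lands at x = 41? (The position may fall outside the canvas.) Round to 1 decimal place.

x ≈ -27.3

After adding the secondary image, total weight = 1 + 6 + 3 + 1 + 5 + 6 + 10 = 32.
x: need Σw·x = 32·41 = 1312. Existing = 1·40 + 6·7 + 3·114 + 1·60 + 5·75 + 6·121 = 1585. Remainder -273 / 10 ≈ -27.30.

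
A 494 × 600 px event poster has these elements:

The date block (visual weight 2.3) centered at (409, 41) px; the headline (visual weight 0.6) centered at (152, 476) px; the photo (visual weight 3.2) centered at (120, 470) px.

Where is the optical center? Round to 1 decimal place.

Total weight = 2.3 + 0.6 + 3.2 = 6.1.
x-moment: 2.3·409 + 0.6·152 + 3.2·120 = 1415.9; centroid 1415.9/6.1 ≈ 232.11.
y-moment: 2.3·41 + 0.6·476 + 3.2·470 = 1883.9; centroid 1883.9/6.1 ≈ 308.84.

(232.1, 308.8)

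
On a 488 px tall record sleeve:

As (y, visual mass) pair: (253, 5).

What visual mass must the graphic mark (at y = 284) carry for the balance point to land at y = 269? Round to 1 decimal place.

w ≈ 5.3

Known: weight 5 with moment 5·253 = 1265.
Balance at y = 269 requires (1265 + w·284) / (5 + w) = 269.
Solving: w = (269·5 − 1265) / (284 − 269) = 80 / 15 ≈ 5.33.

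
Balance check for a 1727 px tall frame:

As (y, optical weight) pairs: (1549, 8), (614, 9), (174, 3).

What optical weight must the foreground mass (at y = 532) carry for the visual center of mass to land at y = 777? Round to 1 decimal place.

Fixed elements: Σw = 8 + 9 + 3 = 20, Σw·y = 8·1549 + 9·614 + 3·174 = 18440.
Balance at y = 777 requires (18440 + w·532) / (20 + w) = 777.
So w = (777·20 − 18440)/(532 − 777) = -2900/-245 ≈ 11.84.

w ≈ 11.8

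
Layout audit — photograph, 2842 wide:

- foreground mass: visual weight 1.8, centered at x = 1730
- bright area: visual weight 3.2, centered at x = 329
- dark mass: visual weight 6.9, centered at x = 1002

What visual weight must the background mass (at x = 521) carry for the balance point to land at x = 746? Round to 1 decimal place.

w ≈ 9.8

Known weights sum to 1.8 + 3.2 + 6.9 = 11.9; their moment is 1.8·1730 + 3.2·329 + 6.9·1002 = 11080.6.
For the centroid to hit 746: (11080.6 + w·521) / (11.9 + w) = 746.
Solving: w = (746·11.9 − 11080.6) / (521 − 746) = -2203.2 / -225 ≈ 9.79.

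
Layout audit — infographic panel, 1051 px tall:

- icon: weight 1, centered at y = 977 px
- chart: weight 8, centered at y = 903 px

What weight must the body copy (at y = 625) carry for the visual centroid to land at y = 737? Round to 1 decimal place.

Existing Σw = 9 (1 + 8); existing moment 1·977 + 8·903 = 8201.
For the centroid to hit 737: (8201 + w·625) / (9 + w) = 737.
Solving: w = (737·9 − 8201) / (625 − 737) = -1568 / -112 ≈ 14.00.

w ≈ 14.0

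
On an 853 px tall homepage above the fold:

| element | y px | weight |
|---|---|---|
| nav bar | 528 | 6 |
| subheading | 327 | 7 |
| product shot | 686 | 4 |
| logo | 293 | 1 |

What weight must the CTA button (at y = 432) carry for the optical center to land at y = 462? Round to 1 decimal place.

w ≈ 5.9

Known weights sum to 6 + 7 + 4 + 1 = 18; their moment is 6·528 + 7·327 + 4·686 + 1·293 = 8494.
Balance at y = 462 requires (8494 + w·432) / (18 + w) = 462.
Solving: w = (462·18 − 8494) / (432 − 462) = -178 / -30 ≈ 5.93.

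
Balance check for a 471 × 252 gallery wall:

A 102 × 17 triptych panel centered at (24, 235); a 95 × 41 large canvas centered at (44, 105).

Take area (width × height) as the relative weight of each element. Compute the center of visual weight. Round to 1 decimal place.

(37.8, 145.0)

Areas: triptych panel 102·17 = 1734, large canvas 95·41 = 3895. Total weight = 5629.
x: (1734·24 + 3895·44) / 5629 = 212996 / 5629 ≈ 37.84
y: (1734·235 + 3895·105) / 5629 = 816465 / 5629 ≈ 145.05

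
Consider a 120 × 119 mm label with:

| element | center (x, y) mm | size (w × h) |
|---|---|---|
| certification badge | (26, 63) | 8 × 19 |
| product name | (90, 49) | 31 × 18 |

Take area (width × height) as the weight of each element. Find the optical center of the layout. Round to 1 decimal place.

(76.3, 52.0)

Areas: certification badge 8·19 = 152, product name 31·18 = 558. Total weight = 710.
x-moment: 152·26 + 558·90 = 54172; centroid 54172/710 ≈ 76.30.
y-moment: 152·63 + 558·49 = 36918; centroid 36918/710 ≈ 52.00.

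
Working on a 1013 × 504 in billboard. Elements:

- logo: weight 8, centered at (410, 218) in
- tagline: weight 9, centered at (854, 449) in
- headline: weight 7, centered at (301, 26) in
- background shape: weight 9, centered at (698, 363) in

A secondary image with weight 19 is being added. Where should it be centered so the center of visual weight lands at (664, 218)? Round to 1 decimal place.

(798.6, 110.6)

New total weight: (8 + 9 + 7 + 9) + 19 = 52.
Along x: (19355 + 19·x) / 52 = 664 (existing moment 8·410 + 9·854 + 7·301 + 9·698 = 19355) ⇒ x = (34528 − 19355) / 19 ≈ 798.58.
Along y: (9234 + 19·y) / 52 = 218 (existing moment 8·218 + 9·449 + 7·26 + 9·363 = 9234) ⇒ y = (11336 − 9234) / 19 ≈ 110.63.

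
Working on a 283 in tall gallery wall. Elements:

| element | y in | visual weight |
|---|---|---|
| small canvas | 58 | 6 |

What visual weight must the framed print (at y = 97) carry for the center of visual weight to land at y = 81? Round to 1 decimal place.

Known: weight 6 with moment 6·58 = 348.
Balance at y = 81 requires (348 + w·97) / (6 + w) = 81.
Rearranging, w·(97 − 81) = 81·6 − 348 = 138, so w ≈ 138/16 = 8.62.

w ≈ 8.6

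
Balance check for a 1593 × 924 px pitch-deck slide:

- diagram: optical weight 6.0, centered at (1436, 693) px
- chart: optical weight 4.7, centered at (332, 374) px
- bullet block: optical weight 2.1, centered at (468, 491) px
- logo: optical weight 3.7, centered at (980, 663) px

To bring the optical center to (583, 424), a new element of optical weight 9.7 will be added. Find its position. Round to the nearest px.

New total weight: (6.0 + 4.7 + 2.1 + 3.7) + 9.7 = 26.2.
x: target moment 26.2×583 = 15274.6; current 6.0·1436 + 4.7·332 + 2.1·468 + 3.7·980 = 14785.2; the new element supplies 489.4, so x = 489.4/9.7 ≈ 50.45.
y: target moment 26.2×424 = 11108.8; current 6.0·693 + 4.7·374 + 2.1·491 + 3.7·663 = 9400.0; the new element supplies 1708.8, so y = 1708.8/9.7 ≈ 176.16.

(50, 176)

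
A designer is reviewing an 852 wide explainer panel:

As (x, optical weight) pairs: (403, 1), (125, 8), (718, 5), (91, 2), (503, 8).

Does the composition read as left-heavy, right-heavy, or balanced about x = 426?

Σw = 1 + 8 + 5 + 2 + 8 = 24.
x-moment: 1·403 + 8·125 + 5·718 + 2·91 + 8·503 = 9199; centroid 9199/24 ≈ 383.29.
383.3 lies left of the midline 426, so the layout is left-heavy.

left-heavy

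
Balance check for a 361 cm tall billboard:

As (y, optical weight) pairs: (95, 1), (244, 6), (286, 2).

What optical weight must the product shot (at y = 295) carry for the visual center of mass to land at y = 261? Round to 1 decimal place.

w ≈ 6.4

Existing Σw = 9 (1 + 6 + 2); existing moment 1·95 + 6·244 + 2·286 = 2131.
Balance at y = 261 requires (2131 + w·295) / (9 + w) = 261.
So w = (261·9 − 2131)/(295 − 261) = 218/34 ≈ 6.41.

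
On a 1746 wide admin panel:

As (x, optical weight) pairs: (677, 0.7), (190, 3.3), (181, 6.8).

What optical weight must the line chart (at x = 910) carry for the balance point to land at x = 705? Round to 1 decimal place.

w ≈ 25.8

Fixed elements: Σw = 0.7 + 3.3 + 6.8 = 10.8, Σw·x = 0.7·677 + 3.3·190 + 6.8·181 = 2331.7.
Set Σw·x/Σw = 705: (2331.7 + 910w) = 705·(10.8 + w).
So w = (705·10.8 − 2331.7)/(910 − 705) = 5282.3/205 ≈ 25.77.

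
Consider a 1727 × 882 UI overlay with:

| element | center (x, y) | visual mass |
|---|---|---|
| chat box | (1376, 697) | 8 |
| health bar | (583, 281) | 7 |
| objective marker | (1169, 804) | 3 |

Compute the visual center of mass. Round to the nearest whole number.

Σw = 8 + 7 + 3 = 18.
x-moment: 8·1376 + 7·583 + 3·1169 = 18596; centroid 18596/18 ≈ 1033.11.
y-moment: 8·697 + 7·281 + 3·804 = 9955; centroid 9955/18 ≈ 553.06.

(1033, 553)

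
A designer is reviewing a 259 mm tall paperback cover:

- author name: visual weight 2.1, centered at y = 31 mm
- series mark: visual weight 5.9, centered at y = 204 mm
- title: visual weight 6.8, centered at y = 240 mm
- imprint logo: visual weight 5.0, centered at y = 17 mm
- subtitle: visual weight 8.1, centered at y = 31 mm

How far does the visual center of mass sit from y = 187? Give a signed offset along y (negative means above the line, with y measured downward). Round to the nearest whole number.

Total weight = 2.1 + 5.9 + 6.8 + 5.0 + 8.1 = 27.9.
Σw·y = 2.1·31 + 5.9·204 + 6.8·240 + 5.0·17 + 8.1·31 = 3236.8, so ȳ = 3236.8/27.9 ≈ 116.01.
Offset from y = 187: 116.01 − 187 ≈ -70.99.

≈ -71 mm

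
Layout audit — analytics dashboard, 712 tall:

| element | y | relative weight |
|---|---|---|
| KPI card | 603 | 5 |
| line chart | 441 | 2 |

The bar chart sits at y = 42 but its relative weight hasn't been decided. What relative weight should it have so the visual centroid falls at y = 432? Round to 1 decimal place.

w ≈ 2.2

Fixed elements: Σw = 5 + 2 = 7, Σw·y = 5·603 + 2·441 = 3897.
Balance at y = 432 requires (3897 + w·42) / (7 + w) = 432.
Solving: w = (432·7 − 3897) / (42 − 432) = -873 / -390 ≈ 2.24.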